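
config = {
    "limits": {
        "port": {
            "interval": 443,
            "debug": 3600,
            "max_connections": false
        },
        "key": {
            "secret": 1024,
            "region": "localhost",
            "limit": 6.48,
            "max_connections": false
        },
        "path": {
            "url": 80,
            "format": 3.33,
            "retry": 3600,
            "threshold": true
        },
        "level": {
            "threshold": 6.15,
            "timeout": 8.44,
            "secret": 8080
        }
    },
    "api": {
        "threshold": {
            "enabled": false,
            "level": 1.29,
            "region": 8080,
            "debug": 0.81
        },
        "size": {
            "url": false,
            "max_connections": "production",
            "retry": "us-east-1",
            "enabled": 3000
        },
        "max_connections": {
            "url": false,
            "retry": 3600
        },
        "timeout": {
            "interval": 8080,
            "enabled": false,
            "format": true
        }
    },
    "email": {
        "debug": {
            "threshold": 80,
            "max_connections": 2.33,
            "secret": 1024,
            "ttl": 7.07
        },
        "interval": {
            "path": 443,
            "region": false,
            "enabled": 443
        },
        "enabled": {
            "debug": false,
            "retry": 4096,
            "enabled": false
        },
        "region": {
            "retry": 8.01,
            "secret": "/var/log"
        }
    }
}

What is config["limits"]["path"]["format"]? 3.33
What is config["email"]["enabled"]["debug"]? False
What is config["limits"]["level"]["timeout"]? 8.44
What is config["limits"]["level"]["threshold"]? 6.15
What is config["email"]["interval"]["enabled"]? 443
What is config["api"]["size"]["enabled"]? 3000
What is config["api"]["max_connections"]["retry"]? 3600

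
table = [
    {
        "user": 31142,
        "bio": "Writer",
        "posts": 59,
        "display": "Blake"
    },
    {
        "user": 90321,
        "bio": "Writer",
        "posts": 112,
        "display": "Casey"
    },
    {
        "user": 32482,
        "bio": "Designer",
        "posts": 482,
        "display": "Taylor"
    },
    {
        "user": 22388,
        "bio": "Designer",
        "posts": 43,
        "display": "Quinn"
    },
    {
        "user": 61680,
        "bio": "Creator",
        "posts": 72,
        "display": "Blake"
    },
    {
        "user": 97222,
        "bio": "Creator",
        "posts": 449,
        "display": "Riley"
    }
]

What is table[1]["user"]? 90321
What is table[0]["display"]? "Blake"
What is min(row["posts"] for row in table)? 43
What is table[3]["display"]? "Quinn"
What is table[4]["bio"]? "Creator"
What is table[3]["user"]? 22388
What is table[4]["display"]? "Blake"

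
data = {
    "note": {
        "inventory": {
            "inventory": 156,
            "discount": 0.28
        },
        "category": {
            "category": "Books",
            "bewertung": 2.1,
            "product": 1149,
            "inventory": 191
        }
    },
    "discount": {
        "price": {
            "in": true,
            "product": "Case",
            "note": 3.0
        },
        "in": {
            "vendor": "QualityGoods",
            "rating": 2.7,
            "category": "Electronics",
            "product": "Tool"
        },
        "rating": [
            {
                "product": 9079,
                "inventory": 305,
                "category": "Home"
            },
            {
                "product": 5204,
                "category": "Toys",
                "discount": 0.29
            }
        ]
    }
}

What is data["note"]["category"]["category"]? "Books"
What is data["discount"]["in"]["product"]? "Tool"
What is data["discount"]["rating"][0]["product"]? 9079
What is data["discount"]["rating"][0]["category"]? "Home"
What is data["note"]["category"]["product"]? 1149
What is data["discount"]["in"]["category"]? "Electronics"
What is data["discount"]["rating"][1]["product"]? 5204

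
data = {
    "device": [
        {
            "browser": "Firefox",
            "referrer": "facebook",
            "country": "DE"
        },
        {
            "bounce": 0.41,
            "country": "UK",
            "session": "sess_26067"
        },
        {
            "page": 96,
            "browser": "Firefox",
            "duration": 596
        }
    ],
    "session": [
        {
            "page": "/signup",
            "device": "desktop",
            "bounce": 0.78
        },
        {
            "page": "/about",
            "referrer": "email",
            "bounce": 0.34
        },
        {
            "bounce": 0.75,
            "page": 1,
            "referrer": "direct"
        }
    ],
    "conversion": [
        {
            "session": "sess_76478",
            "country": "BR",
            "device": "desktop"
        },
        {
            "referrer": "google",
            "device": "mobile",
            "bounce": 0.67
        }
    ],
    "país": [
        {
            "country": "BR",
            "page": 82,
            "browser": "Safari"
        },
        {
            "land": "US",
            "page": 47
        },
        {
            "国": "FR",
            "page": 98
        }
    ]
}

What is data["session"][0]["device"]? "desktop"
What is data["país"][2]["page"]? 98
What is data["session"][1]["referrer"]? "email"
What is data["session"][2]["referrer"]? "direct"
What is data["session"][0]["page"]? "/signup"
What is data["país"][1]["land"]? "US"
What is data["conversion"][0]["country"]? "BR"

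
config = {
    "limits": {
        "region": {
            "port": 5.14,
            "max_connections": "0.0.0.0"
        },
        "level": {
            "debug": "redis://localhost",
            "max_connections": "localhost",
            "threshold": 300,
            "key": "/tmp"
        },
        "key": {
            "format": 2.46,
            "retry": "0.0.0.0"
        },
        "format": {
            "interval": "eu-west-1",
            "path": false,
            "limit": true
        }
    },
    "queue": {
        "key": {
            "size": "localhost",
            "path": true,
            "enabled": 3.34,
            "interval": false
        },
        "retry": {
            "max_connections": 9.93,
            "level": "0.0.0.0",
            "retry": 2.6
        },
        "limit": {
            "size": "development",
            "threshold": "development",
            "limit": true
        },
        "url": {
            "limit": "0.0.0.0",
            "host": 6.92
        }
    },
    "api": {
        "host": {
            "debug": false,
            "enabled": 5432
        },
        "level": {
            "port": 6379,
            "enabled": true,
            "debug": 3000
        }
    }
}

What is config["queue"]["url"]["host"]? 6.92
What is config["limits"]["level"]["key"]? "/tmp"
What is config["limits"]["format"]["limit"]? True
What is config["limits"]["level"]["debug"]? "redis://localhost"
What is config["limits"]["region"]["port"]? 5.14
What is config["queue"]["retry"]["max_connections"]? 9.93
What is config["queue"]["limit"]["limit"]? True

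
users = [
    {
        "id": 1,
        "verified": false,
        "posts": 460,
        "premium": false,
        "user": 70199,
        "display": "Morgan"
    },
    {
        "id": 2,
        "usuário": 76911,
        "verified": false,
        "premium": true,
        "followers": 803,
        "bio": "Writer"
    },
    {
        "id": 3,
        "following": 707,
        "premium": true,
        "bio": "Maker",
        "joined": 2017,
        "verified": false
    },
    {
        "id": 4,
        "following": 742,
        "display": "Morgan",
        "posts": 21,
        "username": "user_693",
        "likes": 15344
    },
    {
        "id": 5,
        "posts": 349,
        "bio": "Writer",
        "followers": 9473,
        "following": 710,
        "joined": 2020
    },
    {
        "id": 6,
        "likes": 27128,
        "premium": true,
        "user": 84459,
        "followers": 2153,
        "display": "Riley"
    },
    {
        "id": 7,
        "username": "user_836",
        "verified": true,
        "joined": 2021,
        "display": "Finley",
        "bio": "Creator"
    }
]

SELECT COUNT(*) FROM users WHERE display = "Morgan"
2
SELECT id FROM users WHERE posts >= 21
[1, 4, 5]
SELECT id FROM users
[1, 2, 3, 4, 5, 6, 7]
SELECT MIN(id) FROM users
1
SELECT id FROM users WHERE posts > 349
[1]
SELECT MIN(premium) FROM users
False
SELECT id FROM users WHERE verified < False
[]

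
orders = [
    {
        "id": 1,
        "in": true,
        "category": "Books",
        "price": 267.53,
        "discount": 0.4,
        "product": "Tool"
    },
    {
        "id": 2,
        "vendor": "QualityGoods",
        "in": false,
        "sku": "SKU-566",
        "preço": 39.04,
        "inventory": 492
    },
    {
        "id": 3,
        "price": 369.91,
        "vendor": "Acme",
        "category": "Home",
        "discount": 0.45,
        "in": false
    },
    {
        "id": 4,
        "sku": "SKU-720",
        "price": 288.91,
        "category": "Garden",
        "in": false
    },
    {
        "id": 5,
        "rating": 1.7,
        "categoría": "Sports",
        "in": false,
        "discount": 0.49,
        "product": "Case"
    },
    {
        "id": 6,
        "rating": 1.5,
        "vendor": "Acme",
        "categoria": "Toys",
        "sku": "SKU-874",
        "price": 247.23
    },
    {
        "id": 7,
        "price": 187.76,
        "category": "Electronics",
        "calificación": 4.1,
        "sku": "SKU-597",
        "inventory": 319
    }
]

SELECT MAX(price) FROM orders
369.91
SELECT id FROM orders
[1, 2, 3, 4, 5, 6, 7]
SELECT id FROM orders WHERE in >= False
[1, 2, 3, 4, 5]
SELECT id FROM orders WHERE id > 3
[4, 5, 6, 7]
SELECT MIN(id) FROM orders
1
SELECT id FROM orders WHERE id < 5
[1, 2, 3, 4]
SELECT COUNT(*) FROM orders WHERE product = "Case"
1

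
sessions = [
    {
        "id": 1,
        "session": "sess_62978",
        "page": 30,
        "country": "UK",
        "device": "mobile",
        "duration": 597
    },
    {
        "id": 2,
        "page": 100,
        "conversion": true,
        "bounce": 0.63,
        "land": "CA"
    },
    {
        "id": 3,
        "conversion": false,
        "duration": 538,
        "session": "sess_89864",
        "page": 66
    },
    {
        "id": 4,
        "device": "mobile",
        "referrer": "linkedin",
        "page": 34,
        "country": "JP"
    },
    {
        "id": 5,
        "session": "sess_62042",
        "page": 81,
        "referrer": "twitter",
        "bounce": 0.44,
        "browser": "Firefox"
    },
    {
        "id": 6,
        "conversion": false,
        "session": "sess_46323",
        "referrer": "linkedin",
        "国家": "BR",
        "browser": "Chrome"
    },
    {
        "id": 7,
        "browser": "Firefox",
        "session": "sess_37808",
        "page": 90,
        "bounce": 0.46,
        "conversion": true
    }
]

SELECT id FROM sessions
[1, 2, 3, 4, 5, 6, 7]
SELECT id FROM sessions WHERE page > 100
[]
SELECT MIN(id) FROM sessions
1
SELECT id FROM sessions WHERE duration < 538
[]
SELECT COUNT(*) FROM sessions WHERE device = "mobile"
2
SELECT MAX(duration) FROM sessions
597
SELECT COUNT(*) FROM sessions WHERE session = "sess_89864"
1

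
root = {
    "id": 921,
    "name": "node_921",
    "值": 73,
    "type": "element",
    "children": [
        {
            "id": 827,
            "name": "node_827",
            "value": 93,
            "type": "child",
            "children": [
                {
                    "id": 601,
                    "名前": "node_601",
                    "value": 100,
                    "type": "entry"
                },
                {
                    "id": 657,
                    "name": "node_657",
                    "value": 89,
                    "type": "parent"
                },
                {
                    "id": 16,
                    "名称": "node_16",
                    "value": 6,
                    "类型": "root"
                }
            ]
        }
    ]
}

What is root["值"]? 73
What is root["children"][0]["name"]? "node_827"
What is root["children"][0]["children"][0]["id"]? 601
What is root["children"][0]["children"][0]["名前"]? "node_601"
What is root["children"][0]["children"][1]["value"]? 89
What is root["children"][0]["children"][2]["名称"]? "node_16"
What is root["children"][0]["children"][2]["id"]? 16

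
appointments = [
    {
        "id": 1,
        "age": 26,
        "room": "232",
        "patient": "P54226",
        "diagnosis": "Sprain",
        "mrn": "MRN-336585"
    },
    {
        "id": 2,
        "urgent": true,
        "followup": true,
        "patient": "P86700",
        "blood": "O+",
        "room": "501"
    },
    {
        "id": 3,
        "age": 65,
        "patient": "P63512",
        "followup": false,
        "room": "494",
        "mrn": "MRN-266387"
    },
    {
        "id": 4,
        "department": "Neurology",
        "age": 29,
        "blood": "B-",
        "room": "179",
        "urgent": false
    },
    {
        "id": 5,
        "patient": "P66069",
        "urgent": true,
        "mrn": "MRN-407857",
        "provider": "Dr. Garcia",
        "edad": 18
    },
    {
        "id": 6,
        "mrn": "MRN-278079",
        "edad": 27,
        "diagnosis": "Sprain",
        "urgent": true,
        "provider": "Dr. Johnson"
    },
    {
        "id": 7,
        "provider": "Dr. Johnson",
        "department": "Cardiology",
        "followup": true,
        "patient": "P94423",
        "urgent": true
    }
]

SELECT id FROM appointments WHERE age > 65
[]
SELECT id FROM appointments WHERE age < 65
[1, 4]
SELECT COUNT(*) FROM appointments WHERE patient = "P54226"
1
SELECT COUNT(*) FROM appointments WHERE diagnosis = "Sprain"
2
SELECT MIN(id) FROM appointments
1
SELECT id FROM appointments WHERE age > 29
[3]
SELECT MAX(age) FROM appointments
65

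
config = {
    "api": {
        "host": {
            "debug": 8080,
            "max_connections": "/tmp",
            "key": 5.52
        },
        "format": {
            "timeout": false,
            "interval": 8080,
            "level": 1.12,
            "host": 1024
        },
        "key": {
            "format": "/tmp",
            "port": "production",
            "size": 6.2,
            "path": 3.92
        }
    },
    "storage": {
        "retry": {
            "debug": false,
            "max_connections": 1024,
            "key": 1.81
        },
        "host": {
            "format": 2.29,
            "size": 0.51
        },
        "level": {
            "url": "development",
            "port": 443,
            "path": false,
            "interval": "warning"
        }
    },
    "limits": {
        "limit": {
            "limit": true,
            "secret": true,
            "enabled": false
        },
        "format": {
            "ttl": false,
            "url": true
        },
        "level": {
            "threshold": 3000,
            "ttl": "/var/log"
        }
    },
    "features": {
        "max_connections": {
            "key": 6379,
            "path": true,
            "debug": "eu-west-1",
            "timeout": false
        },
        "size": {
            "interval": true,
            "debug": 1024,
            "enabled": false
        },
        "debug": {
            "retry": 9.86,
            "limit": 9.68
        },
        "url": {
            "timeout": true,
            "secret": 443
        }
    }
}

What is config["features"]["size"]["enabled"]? False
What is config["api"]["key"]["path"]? 3.92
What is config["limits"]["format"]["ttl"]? False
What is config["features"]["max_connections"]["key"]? 6379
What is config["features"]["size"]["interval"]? True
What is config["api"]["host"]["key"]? 5.52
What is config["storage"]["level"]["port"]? 443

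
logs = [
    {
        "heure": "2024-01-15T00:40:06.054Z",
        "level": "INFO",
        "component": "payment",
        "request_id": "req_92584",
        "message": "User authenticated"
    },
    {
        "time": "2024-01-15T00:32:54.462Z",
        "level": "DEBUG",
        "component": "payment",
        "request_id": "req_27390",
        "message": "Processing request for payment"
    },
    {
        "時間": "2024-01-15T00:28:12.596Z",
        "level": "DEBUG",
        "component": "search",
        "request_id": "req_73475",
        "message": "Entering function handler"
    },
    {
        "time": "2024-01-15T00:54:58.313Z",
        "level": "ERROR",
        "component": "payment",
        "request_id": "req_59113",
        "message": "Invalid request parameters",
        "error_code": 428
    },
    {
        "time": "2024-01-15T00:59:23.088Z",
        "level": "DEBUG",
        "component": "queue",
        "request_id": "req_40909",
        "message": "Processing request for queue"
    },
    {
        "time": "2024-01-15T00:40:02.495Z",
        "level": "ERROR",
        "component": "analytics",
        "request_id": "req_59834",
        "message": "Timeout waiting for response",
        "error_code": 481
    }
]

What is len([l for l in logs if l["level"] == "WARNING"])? 0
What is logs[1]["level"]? "DEBUG"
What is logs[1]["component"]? "payment"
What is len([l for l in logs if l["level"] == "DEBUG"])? 3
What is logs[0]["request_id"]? "req_92584"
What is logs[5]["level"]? "ERROR"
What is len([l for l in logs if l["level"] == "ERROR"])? 2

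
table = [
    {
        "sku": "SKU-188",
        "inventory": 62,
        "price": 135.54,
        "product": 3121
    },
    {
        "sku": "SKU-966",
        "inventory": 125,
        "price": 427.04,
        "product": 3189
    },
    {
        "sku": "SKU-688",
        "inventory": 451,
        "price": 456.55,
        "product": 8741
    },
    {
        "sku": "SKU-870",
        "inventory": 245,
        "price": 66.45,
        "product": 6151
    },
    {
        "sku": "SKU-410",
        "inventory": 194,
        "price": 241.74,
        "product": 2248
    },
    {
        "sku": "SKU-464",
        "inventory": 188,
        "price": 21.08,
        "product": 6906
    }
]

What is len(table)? 6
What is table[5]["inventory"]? 188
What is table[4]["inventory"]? 194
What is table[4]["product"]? 2248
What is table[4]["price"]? 241.74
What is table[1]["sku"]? "SKU-966"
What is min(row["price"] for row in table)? 21.08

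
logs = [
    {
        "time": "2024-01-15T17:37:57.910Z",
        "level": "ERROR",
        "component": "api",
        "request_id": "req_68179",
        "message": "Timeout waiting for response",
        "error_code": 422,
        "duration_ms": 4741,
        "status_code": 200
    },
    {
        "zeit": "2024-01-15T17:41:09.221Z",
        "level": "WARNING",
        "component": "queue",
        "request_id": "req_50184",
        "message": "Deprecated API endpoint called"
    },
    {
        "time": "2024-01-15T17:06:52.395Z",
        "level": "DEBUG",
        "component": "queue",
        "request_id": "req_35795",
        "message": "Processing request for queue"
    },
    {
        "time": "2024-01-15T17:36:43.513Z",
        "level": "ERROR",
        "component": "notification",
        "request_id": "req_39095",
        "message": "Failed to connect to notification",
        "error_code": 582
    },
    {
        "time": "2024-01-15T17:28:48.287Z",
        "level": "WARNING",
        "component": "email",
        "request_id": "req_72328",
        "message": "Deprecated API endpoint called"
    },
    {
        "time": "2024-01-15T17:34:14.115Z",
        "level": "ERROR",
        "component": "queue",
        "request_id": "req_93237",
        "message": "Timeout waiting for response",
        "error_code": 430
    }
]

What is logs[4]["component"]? "email"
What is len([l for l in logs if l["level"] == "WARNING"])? 2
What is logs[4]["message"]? "Deprecated API endpoint called"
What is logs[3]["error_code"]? 582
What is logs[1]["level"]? "WARNING"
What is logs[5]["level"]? "ERROR"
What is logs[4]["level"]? "WARNING"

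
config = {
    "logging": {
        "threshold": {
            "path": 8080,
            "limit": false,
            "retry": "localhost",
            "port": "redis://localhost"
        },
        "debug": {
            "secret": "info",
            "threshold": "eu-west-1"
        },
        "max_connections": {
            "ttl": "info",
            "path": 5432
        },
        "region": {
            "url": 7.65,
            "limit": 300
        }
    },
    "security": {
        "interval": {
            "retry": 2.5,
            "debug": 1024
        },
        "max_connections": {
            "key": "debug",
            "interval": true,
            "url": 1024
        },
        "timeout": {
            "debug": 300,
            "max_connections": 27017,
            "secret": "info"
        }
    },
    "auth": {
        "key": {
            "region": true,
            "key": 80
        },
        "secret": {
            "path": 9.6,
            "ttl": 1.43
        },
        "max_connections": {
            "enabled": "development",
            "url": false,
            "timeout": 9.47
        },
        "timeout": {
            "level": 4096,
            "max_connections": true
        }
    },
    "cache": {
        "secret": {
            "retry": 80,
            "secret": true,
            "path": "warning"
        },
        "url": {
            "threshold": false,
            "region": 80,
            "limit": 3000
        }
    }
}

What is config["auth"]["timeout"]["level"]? 4096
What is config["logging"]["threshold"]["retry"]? "localhost"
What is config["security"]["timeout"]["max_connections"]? 27017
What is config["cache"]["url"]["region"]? 80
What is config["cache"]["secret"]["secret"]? True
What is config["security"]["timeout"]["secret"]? "info"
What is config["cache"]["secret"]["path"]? "warning"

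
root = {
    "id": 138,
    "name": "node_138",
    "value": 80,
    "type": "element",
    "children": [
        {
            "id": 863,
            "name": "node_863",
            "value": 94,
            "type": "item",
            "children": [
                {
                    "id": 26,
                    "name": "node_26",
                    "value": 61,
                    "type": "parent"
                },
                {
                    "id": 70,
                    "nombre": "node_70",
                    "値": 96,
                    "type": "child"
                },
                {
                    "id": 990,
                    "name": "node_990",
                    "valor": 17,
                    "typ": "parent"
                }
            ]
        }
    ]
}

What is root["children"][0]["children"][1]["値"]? 96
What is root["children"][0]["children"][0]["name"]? "node_26"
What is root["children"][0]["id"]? 863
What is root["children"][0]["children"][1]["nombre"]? "node_70"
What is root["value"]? 80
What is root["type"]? "element"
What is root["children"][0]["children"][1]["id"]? 70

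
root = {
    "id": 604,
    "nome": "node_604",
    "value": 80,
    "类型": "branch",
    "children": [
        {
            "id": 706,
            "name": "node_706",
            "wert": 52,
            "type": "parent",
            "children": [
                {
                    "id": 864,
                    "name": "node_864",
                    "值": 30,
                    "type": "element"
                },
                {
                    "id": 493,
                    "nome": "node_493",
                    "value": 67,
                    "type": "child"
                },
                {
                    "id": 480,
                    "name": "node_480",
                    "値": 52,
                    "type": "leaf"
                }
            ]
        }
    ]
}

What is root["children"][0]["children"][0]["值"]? 30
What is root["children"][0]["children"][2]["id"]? 480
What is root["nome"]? "node_604"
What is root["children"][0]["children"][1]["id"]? 493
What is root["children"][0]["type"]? "parent"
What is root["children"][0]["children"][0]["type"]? "element"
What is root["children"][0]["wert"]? 52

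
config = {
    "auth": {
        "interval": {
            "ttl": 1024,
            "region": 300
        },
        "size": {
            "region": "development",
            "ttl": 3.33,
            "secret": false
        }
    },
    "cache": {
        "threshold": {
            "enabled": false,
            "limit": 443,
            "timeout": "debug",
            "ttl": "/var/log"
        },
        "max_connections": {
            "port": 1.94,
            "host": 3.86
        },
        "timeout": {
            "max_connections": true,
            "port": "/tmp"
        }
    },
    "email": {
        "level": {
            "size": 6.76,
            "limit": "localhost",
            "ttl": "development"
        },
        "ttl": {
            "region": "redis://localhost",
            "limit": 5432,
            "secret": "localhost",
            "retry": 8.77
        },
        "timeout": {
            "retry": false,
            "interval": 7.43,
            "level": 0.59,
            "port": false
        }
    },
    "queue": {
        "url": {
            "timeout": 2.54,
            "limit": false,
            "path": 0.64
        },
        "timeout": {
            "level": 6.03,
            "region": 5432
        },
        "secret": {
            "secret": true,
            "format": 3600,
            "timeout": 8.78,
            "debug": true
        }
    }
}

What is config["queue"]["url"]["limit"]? False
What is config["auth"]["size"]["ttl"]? 3.33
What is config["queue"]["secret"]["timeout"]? 8.78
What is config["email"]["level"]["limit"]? "localhost"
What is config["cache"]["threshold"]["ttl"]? "/var/log"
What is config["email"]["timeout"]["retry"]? False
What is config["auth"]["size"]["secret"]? False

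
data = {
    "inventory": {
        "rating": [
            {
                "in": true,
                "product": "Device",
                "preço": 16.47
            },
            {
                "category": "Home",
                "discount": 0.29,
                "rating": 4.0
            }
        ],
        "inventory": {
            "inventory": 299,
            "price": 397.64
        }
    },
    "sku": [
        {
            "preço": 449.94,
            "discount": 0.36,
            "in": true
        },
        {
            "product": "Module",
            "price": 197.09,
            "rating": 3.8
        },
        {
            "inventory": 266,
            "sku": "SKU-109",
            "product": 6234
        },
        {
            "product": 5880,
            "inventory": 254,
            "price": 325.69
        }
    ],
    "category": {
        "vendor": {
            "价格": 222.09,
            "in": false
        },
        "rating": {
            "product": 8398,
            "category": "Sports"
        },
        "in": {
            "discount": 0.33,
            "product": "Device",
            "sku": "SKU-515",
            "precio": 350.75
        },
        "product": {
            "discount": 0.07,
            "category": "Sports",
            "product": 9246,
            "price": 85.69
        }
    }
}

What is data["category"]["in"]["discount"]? 0.33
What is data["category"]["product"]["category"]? "Sports"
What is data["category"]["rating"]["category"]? "Sports"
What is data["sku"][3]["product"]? 5880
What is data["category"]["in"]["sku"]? "SKU-515"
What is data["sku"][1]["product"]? "Module"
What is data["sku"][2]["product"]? 6234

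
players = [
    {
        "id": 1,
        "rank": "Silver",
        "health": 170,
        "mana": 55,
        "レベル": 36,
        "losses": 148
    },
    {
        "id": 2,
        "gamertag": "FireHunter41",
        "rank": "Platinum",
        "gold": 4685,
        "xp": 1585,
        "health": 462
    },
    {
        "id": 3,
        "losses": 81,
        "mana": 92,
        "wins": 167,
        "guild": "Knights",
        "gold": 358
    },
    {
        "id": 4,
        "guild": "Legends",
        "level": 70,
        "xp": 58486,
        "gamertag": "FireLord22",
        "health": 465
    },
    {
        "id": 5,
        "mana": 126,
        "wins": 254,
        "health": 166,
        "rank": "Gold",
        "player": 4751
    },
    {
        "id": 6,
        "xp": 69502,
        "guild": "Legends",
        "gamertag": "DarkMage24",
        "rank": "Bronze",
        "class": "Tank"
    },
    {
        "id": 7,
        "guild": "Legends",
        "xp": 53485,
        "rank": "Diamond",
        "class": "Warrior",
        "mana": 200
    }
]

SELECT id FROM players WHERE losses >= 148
[1]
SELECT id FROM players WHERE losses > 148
[]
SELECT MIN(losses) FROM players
81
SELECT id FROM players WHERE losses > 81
[1]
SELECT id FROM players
[1, 2, 3, 4, 5, 6, 7]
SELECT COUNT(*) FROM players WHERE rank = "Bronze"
1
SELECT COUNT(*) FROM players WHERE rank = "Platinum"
1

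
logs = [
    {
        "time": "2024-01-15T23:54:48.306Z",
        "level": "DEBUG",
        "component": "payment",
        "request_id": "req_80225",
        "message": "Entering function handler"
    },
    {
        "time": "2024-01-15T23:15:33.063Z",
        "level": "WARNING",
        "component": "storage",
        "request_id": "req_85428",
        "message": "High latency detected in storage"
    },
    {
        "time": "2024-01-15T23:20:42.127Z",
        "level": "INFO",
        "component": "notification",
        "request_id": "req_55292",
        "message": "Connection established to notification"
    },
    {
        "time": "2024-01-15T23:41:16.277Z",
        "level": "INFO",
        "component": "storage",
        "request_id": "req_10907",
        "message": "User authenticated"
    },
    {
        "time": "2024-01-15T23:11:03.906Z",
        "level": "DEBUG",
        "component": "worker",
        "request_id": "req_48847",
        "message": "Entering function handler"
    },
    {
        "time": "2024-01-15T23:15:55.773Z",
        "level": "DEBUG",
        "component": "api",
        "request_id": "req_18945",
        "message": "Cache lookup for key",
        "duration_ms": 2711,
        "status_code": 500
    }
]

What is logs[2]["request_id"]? "req_55292"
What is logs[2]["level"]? "INFO"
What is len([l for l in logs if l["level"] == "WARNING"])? 1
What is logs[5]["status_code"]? 500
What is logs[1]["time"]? "2024-01-15T23:15:33.063Z"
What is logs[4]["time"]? "2024-01-15T23:11:03.906Z"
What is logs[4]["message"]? "Entering function handler"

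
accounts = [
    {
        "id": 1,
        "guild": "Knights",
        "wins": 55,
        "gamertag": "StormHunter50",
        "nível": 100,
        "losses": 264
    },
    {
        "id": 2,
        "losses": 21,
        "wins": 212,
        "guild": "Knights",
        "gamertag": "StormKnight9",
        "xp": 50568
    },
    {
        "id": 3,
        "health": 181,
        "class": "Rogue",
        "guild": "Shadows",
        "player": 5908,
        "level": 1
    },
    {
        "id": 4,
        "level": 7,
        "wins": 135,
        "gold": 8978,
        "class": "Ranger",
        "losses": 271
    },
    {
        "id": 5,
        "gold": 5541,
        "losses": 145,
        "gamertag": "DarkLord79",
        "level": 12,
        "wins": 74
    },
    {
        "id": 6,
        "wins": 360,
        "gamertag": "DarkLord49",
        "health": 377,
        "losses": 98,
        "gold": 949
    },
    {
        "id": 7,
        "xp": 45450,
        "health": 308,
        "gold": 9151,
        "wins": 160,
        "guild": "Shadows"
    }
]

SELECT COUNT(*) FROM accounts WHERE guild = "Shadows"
2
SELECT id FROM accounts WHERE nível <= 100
[1]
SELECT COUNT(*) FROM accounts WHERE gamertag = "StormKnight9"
1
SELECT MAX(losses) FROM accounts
271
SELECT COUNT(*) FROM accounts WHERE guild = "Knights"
2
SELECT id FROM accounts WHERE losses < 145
[2, 6]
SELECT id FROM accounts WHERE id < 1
[]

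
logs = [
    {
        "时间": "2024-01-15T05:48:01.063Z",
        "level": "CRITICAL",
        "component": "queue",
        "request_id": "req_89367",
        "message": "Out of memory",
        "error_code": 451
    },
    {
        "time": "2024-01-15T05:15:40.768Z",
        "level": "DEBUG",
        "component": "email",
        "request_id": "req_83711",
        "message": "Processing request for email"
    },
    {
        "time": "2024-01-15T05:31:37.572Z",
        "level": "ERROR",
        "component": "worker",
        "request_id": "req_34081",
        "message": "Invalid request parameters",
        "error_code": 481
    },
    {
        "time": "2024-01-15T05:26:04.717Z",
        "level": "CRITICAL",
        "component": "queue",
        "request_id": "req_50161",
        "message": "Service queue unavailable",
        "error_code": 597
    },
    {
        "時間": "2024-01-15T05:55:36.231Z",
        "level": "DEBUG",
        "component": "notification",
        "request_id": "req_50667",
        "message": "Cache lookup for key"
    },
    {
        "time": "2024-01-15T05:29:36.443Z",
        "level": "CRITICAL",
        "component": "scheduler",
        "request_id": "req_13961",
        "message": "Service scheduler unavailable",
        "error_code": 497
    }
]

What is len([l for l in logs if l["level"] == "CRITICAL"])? 3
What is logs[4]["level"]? "DEBUG"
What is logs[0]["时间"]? "2024-01-15T05:48:01.063Z"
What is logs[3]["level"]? "CRITICAL"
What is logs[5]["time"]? "2024-01-15T05:29:36.443Z"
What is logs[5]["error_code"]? 497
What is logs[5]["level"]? "CRITICAL"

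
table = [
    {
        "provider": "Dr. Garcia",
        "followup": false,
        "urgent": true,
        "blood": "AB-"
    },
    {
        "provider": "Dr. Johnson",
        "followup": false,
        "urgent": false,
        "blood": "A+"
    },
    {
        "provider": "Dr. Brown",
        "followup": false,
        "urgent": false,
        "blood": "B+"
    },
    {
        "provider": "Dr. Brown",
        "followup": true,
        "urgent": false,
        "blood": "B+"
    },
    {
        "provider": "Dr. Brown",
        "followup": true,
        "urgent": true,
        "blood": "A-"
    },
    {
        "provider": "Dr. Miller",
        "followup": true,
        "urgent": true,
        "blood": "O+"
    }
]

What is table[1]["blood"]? "A+"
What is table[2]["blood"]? "B+"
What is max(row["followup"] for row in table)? True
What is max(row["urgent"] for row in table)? True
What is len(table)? 6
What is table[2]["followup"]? False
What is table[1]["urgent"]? False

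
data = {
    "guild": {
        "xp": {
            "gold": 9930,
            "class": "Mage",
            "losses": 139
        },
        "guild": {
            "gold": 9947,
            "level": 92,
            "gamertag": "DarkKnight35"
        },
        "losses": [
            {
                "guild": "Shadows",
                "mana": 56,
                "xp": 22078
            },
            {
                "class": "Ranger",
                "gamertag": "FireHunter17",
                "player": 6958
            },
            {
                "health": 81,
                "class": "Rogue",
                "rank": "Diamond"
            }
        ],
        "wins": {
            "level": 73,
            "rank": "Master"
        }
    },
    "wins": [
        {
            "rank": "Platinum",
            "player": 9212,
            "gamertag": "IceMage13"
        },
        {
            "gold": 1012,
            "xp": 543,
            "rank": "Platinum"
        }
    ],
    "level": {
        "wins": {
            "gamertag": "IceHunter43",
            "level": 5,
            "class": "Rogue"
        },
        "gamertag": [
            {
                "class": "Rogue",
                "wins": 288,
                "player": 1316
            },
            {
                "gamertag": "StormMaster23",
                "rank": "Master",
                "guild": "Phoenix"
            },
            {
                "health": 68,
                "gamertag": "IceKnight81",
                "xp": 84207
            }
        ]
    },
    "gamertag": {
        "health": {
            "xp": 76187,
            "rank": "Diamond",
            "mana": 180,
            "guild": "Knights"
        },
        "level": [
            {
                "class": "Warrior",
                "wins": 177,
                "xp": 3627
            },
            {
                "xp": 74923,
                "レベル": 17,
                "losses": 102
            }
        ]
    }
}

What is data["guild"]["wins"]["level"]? 73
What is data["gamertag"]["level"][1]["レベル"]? 17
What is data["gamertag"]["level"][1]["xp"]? 74923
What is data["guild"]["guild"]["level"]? 92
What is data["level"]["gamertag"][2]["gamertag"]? "IceKnight81"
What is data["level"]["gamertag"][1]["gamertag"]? "StormMaster23"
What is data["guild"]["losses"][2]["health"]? 81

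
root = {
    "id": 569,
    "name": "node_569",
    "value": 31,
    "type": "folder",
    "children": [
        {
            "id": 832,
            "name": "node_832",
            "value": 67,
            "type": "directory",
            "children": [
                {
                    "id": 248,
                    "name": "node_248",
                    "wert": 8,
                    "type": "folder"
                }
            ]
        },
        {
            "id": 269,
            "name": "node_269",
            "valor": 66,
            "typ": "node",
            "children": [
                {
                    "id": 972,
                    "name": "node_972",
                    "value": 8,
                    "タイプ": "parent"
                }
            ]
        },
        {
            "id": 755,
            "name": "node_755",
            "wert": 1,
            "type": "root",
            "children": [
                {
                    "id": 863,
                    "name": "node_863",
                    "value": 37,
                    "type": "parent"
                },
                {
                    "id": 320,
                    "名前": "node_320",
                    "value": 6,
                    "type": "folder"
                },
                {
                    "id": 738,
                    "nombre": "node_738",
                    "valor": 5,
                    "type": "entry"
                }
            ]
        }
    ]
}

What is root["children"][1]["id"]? 269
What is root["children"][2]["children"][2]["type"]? "entry"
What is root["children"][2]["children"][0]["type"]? "parent"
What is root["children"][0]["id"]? 832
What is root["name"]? "node_569"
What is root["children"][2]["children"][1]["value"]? 6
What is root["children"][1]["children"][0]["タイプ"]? "parent"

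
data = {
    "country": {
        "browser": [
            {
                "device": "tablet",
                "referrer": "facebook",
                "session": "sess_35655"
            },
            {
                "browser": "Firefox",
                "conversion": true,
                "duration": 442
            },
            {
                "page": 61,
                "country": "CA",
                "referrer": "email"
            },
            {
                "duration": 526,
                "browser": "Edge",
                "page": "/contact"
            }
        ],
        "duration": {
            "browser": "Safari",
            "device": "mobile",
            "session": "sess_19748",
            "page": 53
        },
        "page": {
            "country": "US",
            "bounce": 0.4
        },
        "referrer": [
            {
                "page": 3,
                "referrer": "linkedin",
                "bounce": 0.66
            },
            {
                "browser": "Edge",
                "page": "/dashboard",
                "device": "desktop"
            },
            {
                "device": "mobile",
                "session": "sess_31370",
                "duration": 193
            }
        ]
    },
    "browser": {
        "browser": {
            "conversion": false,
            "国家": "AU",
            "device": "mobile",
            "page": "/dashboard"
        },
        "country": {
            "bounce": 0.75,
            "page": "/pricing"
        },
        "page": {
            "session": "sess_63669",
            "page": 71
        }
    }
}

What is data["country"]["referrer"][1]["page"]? "/dashboard"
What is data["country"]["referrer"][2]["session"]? "sess_31370"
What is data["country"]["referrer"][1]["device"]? "desktop"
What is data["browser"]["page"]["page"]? 71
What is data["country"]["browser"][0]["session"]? "sess_35655"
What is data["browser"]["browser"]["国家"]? "AU"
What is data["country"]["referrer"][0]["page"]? 3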